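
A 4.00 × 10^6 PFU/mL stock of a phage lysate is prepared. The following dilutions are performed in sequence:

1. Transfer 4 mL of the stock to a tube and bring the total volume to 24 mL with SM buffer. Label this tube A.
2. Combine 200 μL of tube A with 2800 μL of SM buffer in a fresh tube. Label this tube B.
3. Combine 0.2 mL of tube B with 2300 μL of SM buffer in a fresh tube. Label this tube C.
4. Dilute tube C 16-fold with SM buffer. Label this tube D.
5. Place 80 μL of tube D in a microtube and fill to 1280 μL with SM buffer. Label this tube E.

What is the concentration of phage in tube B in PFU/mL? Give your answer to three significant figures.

Step 1: 4 mL brought to 24 mL → factor 24/4 = 6
Step 2: 200 μL + 2800 μL = 3000 μL total → factor 3000/200 = 15
Dilution factor through tube B = 6 × 15 = 90
[tube B] = 4.00 × 10^6 PFU/mL / 90 = 4.44 × 10^4 PFU/mL

4.44 × 10^4 PFU/mL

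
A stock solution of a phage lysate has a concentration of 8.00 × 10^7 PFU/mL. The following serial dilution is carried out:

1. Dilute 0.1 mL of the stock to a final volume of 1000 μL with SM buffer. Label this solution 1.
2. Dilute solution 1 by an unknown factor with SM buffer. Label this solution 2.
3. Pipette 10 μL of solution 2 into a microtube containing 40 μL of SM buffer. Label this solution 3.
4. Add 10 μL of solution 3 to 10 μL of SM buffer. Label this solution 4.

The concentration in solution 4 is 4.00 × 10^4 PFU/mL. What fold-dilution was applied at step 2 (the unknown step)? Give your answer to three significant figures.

Step 1: 0.1 mL brought to 1000 μL → factor 1/0.1 = 10
Step 2: unknown factor x
Step 3: 10 μL + 40 μL = 50 μL total → factor 50/10 = 5
Step 4: 10 μL + 10 μL = 20 μL total → factor 20/10 = 2
Product of known-step factors = 100
Overall factor = 8.00 × 10^7 PFU/mL / (4.00 × 10^4 PFU/mL) = 2000
x = 2000 / 100 = 20.0

20.0-fold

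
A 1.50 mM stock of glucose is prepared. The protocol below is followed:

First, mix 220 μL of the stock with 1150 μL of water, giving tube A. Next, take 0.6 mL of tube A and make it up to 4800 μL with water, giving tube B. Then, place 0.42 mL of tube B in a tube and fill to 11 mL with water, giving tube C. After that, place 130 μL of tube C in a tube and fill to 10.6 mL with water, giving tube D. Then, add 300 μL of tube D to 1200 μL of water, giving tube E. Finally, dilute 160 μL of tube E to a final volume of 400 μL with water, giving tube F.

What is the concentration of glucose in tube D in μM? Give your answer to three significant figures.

0.0141 μM

Step 1: 220 μL + 1150 μL = 1370 μL total → factor 1370/220 = 6.2273
Step 2: 0.6 mL brought to 4800 μL → factor 4.8/0.6 = 8
Step 3: 0.42 mL brought to 11 mL → factor 11/0.42 = 26.19
Step 4: 130 μL brought to 10.6 mL → factor 10600/130 = 81.538
Dilution factor through tube D = 6.2273 × 8 × 26.19 × 81.538 = 1.0639 × 10^5
[tube D] = 1.50 mM / 1.0639 × 10^5 = 1.410 × 10^-5 mM = 0.0141 μM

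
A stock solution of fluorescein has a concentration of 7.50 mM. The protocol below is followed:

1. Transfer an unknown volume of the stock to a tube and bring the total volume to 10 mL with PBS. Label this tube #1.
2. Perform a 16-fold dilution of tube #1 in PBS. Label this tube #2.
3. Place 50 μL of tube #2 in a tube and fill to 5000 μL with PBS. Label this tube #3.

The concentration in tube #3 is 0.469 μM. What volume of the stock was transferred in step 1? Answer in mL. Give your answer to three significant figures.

1.00 mL

Step 1: v brought to 10 mL → factor = 10 mL/v
Step 2: 16-fold → factor 16
Step 3: 50 μL brought to 5000 μL → factor 5000/50 = 100
Product of known-step factors = 1600
Overall factor = 7.50 mM / (0.469 μM) = 15991
Step-1 factor = 15991 / 1600 = 9.9947
v = 10 mL / 9.9947 = 1.00 mL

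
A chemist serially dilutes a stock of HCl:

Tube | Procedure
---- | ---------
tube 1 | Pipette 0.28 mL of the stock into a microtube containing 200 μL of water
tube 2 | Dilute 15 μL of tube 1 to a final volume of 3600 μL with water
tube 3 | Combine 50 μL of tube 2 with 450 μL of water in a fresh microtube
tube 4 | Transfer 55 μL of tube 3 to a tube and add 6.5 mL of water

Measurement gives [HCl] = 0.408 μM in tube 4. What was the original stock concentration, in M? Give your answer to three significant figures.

0.200 M

Step 1: 0.28 mL + 200 μL = 0.48 mL total → factor 0.48/0.28 = 1.7143
Step 2: 15 μL brought to 3600 μL → factor 3600/15 = 240
Step 3: 50 μL + 450 μL = 500 μL total → factor 500/50 = 10
Step 4: 55 μL + 6.5 mL = 6555 μL total → factor 6555/55 = 119.18
Overall dilution factor = 1.7143 × 240 × 10 × 119.18 = 4.9035 × 10^5
Stock = 0.408 μM × 4.9035 × 10^5 = 2.001 × 10^5 μM = 0.200 M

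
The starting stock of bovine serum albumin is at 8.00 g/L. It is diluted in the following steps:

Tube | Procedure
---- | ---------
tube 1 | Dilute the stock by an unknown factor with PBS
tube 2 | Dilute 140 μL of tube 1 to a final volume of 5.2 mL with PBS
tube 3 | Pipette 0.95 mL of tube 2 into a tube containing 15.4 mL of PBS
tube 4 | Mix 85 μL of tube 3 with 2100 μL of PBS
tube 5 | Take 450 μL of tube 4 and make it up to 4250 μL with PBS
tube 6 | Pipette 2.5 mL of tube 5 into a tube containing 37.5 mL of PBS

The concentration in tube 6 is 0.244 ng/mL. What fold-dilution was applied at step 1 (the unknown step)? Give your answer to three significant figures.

13.2-fold

Step 1: unknown factor x
Step 2: 140 μL brought to 5.2 mL → factor 5200/140 = 37.143
Step 3: 0.95 mL + 15.4 mL = 16.35 mL total → factor 16.35/0.95 = 17.211
Step 4: 85 μL + 2100 μL = 2185 μL total → factor 2185/85 = 25.706
Step 5: 450 μL brought to 4250 μL → factor 4250/450 = 9.4444
Step 6: 2.5 mL + 37.5 mL = 40 mL total → factor 40/2.5 = 16
Product of known-step factors = 2.4831 × 10^6
Overall factor = 8.00 g/L / (0.244 ng/mL) = 3.2787 × 10^7
x = 3.2787 × 10^7 / 2.4831 × 10^6 = 13.2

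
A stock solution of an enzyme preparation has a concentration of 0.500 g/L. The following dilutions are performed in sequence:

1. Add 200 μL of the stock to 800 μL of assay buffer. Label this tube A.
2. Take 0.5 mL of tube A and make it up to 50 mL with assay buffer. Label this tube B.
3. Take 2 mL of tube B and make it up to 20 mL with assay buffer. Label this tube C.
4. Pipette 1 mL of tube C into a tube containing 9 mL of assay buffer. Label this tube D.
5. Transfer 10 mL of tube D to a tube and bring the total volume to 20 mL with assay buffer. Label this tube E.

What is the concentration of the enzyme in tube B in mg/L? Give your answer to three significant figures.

Step 1: 200 μL + 800 μL = 1000 μL total → factor 1000/200 = 5
Step 2: 0.5 mL brought to 50 mL → factor 50/0.5 = 100
Dilution factor through tube B = 5 × 100 = 500
[tube B] = 0.500 g/L / 500 = 0.001000 g/L = 1.00 mg/L

1.00 mg/L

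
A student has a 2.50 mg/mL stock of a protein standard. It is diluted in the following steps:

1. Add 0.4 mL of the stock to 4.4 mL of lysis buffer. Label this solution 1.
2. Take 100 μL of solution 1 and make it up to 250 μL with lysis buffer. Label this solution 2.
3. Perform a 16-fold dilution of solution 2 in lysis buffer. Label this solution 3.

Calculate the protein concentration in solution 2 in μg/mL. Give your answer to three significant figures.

Step 1: 0.4 mL + 4.4 mL = 4.8 mL total → factor 4.8/0.4 = 12
Step 2: 100 μL brought to 250 μL → factor 250/100 = 2.5
Dilution factor through solution 2 = 12 × 2.5 = 30
[solution 2] = 2.50 mg/mL / 30 = 0.08333 mg/mL = 83.3 μg/mL

83.3 μg/mL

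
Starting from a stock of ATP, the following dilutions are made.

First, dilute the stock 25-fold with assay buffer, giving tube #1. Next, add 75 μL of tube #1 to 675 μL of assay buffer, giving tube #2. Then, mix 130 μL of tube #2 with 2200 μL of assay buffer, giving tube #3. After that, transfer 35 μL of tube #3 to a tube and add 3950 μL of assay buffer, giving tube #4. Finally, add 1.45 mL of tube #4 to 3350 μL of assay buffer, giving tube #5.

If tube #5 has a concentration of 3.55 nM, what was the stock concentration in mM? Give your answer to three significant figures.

6.00 mM

Step 1: 25-fold → factor 25
Step 2: 75 μL + 675 μL = 750 μL total → factor 750/75 = 10
Step 3: 130 μL + 2200 μL = 2330 μL total → factor 2330/130 = 17.923
Step 4: 35 μL + 3950 μL = 3985 μL total → factor 3985/35 = 113.86
Step 5: 1.45 mL + 3350 μL = 4.8 mL total → factor 4.8/1.45 = 3.3103
Overall dilution factor = 25 × 10 × 17.923 × 113.86 × 3.3103 = 1.6888 × 10^6
Stock = 3.55 nM × 1.6888 × 10^6 = 5.995 × 10^6 nM = 6.00 mM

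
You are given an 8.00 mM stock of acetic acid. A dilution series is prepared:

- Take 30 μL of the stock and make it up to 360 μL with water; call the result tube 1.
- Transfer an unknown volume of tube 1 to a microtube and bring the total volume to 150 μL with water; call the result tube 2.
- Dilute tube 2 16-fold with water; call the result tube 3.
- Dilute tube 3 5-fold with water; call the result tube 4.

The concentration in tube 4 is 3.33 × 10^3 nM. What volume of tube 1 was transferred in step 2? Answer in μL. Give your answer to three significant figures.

59.9 μL

Step 1: 30 μL brought to 360 μL → factor 360/30 = 12
Step 2: v brought to 150 μL → factor = 150 μL/v
Step 3: 16-fold → factor 16
Step 4: 5-fold → factor 5
Product of known-step factors = 960
Overall factor = 8.00 mM / (3.33 × 10^3 nM) = 2402.4
Step-2 factor = 2402.4 / 960 = 2.5025
v = 150 μL / 2.5025 = 59.9 μL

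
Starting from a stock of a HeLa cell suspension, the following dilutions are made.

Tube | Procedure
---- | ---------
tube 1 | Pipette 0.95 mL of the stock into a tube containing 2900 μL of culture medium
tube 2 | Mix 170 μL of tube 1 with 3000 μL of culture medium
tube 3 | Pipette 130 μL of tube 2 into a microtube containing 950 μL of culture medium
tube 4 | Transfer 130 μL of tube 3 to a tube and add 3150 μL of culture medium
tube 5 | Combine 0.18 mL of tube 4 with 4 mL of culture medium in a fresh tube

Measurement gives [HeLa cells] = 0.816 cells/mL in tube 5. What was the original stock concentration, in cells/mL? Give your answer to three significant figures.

3.00 × 10^5 cells/mL

Step 1: 0.95 mL + 2900 μL = 3.85 mL total → factor 3.85/0.95 = 4.0526
Step 2: 170 μL + 3000 μL = 3170 μL total → factor 3170/170 = 18.647
Step 3: 130 μL + 950 μL = 1080 μL total → factor 1080/130 = 8.3077
Step 4: 130 μL + 3150 μL = 3280 μL total → factor 3280/130 = 25.231
Step 5: 0.18 mL + 4 mL = 4.18 mL total → factor 4.18/0.18 = 23.222
Overall dilution factor = 4.0526 × 18.647 × 8.3077 × 25.231 × 23.222 = 3.6784 × 10^5
Stock = 0.816 cells/mL × 3.6784 × 10^5 = 3.00 × 10^5 cells/mL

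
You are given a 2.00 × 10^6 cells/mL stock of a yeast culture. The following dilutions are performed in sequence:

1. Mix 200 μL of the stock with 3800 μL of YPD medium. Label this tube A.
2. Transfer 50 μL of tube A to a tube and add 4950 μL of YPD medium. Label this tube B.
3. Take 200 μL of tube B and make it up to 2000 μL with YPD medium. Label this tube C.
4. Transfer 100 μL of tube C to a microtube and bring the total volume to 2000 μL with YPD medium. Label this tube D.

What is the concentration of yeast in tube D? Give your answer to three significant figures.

5.00 cells/mL

Step 1: 200 μL + 3800 μL = 4000 μL total → factor 4000/200 = 20
Step 2: 50 μL + 4950 μL = 5000 μL total → factor 5000/50 = 100
Step 3: 200 μL brought to 2000 μL → factor 2000/200 = 10
Step 4: 100 μL brought to 2000 μL → factor 2000/100 = 20
Overall dilution factor = 20 × 100 × 10 × 20 = 4 × 10^5
Final = 2.00 × 10^6 cells/mL / 4 × 10^5 = 5.00 cells/mL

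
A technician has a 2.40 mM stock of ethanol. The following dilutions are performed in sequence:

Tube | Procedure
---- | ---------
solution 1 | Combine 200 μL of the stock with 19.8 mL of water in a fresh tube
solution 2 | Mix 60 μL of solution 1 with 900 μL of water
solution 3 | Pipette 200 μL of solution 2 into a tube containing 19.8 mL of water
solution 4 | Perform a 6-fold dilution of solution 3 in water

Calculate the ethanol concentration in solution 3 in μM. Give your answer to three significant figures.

Step 1: 200 μL + 19.8 mL = 20000 μL total → factor 20000/200 = 100
Step 2: 60 μL + 900 μL = 960 μL total → factor 960/60 = 16
Step 3: 200 μL + 19.8 mL = 20000 μL total → factor 20000/200 = 100
Dilution factor through solution 3 = 100 × 16 × 100 = 1.6 × 10^5
[solution 3] = 2.40 mM / 1.6 × 10^5 = 1.500 × 10^-5 mM = 0.0150 μM

0.0150 μM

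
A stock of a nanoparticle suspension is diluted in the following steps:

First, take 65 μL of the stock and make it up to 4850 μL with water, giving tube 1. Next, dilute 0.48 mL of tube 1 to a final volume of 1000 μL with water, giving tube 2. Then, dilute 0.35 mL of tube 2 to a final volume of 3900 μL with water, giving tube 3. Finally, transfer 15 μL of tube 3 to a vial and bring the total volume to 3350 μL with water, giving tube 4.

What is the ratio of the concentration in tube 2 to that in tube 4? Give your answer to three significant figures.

Step 1: 65 μL brought to 4850 μL → factor 4850/65 = 74.615
Step 2: 0.48 mL brought to 1000 μL → factor 1/0.48 = 2.0833
Step 3: 0.35 mL brought to 3900 μL → factor 3.9/0.35 = 11.143
Step 4: 15 μL brought to 3350 μL → factor 3350/15 = 223.33
Dilution factor to tube 2 = 155.45; to tube 4 = 3.8685 × 10^5
[tube 2]/[tube 4] = (factor to tube 4)/(factor to tube 2) = 3.8685 × 10^5/155.45 = 2.49 × 10^3

2.49 × 10^3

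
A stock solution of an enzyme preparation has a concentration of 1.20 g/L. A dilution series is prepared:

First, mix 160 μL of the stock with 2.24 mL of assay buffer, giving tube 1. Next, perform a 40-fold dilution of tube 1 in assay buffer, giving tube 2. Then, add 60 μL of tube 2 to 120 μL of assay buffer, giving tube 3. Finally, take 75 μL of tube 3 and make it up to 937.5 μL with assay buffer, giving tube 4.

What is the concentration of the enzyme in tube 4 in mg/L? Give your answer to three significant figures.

Step 1: 160 μL + 2.24 mL = 2400 μL total → factor 2400/160 = 15
Step 2: 40-fold → factor 40
Step 3: 60 μL + 120 μL = 180 μL total → factor 180/60 = 3
Step 4: 75 μL brought to 937.5 μL → factor 937.5/75 = 12.5
Overall dilution factor = 15 × 40 × 3 × 12.5 = 22500
Final = 1.20 g/L / 22500 = 5.333 × 10^-5 g/L = 0.0533 mg/L

0.0533 mg/L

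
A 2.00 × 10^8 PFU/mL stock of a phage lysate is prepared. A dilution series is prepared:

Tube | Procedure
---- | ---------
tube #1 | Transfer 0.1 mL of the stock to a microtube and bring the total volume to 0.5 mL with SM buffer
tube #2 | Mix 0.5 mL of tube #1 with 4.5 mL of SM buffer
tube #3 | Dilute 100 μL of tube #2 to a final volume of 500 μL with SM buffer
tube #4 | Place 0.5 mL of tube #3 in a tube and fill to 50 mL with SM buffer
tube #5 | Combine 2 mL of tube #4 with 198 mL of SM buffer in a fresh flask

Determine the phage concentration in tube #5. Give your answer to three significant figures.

80.0 PFU/mL

Step 1: 0.1 mL brought to 0.5 mL → factor 0.5/0.1 = 5
Step 2: 0.5 mL + 4.5 mL = 5 mL total → factor 5/0.5 = 10
Step 3: 100 μL brought to 500 μL → factor 500/100 = 5
Step 4: 0.5 mL brought to 50 mL → factor 50/0.5 = 100
Step 5: 2 mL + 198 mL = 200 mL total → factor 200/2 = 100
Overall dilution factor = 5 × 10 × 5 × 100 × 100 = 2.5 × 10^6
Final = 2.00 × 10^8 PFU/mL / 2.5 × 10^6 = 80.0 PFU/mL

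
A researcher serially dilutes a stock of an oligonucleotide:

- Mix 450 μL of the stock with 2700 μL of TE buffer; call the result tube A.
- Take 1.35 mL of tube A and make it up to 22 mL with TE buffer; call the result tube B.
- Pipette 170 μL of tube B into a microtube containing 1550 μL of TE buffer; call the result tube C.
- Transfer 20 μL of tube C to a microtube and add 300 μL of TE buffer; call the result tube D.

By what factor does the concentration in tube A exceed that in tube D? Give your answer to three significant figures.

2.64 × 10^3

Step 1: 450 μL + 2700 μL = 3150 μL total → factor 3150/450 = 7
Step 2: 1.35 mL brought to 22 mL → factor 22/1.35 = 16.296
Step 3: 170 μL + 1550 μL = 1720 μL total → factor 1720/170 = 10.118
Step 4: 20 μL + 300 μL = 320 μL total → factor 320/20 = 16
Dilution factor to tube A = 7; to tube D = 18467
[tube A]/[tube D] = (factor to tube D)/(factor to tube A) = 18467/7 = 2.64 × 10^3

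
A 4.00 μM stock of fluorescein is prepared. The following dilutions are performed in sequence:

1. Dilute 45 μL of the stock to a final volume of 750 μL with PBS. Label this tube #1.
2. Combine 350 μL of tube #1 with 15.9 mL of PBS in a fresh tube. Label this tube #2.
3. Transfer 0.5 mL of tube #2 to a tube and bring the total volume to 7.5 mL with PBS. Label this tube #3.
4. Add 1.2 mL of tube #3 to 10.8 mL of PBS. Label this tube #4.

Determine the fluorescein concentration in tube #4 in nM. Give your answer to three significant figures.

0.0345 nM

Step 1: 45 μL brought to 750 μL → factor 750/45 = 16.667
Step 2: 350 μL + 15.9 mL = 16250 μL total → factor 16250/350 = 46.429
Step 3: 0.5 mL brought to 7.5 mL → factor 7.5/0.5 = 15
Step 4: 1.2 mL + 10.8 mL = 12 mL total → factor 12/1.2 = 10
Overall dilution factor = 16.667 × 46.429 × 15 × 10 = 1.1607 × 10^5
Final = 4.00 μM / 1.1607 × 10^5 = 3.446 × 10^-5 μM = 0.0345 nM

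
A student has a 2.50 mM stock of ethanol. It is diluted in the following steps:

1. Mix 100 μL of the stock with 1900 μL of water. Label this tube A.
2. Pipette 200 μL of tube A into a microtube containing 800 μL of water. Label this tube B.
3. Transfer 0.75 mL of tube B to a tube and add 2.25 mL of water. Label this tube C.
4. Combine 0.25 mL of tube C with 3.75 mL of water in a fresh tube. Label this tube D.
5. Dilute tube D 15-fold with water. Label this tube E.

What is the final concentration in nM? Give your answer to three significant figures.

Step 1: 100 μL + 1900 μL = 2000 μL total → factor 2000/100 = 20
Step 2: 200 μL + 800 μL = 1000 μL total → factor 1000/200 = 5
Step 3: 0.75 mL + 2.25 mL = 3 mL total → factor 3/0.75 = 4
Step 4: 0.25 mL + 3.75 mL = 4 mL total → factor 4/0.25 = 16
Step 5: 15-fold → factor 15
Overall dilution factor = 20 × 5 × 4 × 16 × 15 = 96000
Final = 2.50 mM / 96000 = 2.604 × 10^-5 mM = 26.0 nM

26.0 nM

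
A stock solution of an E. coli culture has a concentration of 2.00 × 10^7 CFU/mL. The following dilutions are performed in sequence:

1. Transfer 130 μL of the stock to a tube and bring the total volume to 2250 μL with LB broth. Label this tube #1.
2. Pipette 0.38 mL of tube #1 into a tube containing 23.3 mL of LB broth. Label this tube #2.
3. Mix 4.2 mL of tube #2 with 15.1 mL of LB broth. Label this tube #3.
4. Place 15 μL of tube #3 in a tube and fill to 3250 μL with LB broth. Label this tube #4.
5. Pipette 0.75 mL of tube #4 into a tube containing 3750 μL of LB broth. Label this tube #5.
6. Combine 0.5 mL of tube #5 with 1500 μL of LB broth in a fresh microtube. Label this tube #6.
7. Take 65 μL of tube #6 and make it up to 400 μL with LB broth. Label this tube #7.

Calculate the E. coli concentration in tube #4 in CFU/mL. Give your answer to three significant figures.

18.6 CFU/mL

Step 1: 130 μL brought to 2250 μL → factor 2250/130 = 17.308
Step 2: 0.38 mL + 23.3 mL = 23.68 mL total → factor 23.68/0.38 = 62.316
Step 3: 4.2 mL + 15.1 mL = 19.3 mL total → factor 19.3/4.2 = 4.5952
Step 4: 15 μL brought to 3250 μL → factor 3250/15 = 216.67
Dilution factor through tube #4 = 17.308 × 62.316 × 4.5952 × 216.67 = 1.0738 × 10^6
[tube #4] = 2.00 × 10^7 CFU/mL / 1.0738 × 10^6 = 18.6 CFU/mL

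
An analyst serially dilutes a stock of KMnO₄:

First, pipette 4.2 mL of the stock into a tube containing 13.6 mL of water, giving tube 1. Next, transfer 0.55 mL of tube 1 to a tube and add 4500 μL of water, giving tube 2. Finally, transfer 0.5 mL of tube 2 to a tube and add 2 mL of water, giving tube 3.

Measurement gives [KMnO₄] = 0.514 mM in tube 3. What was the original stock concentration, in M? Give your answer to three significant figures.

Step 1: 4.2 mL + 13.6 mL = 17.8 mL total → factor 17.8/4.2 = 4.2381
Step 2: 0.55 mL + 4500 μL = 5.05 mL total → factor 5.05/0.55 = 9.1818
Step 3: 0.5 mL + 2 mL = 2.5 mL total → factor 2.5/0.5 = 5
Overall dilution factor = 4.2381 × 9.1818 × 5 = 194.57
Stock = 0.514 mM × 194.57 = 100.0 mM = 0.100 M

0.100 M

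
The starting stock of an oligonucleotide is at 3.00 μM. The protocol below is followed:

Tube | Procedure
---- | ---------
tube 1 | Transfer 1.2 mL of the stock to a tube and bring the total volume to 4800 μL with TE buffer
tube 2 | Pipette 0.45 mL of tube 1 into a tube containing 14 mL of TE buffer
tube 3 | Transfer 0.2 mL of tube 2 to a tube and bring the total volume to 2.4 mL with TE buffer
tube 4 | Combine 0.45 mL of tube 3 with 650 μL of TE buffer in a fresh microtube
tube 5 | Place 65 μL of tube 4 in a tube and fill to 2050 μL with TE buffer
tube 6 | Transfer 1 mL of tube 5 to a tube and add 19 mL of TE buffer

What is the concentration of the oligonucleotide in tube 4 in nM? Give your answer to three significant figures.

Step 1: 1.2 mL brought to 4800 μL → factor 4.8/1.2 = 4
Step 2: 0.45 mL + 14 mL = 14.45 mL total → factor 14.45/0.45 = 32.111
Step 3: 0.2 mL brought to 2.4 mL → factor 2.4/0.2 = 12
Step 4: 0.45 mL + 650 μL = 1.1 mL total → factor 1.1/0.45 = 2.4444
Dilution factor through tube 4 = 4 × 32.111 × 12 × 2.4444 = 3767.7
[tube 4] = 3.00 μM / 3767.7 = 0.0007962 μM = 0.796 nM

0.796 nM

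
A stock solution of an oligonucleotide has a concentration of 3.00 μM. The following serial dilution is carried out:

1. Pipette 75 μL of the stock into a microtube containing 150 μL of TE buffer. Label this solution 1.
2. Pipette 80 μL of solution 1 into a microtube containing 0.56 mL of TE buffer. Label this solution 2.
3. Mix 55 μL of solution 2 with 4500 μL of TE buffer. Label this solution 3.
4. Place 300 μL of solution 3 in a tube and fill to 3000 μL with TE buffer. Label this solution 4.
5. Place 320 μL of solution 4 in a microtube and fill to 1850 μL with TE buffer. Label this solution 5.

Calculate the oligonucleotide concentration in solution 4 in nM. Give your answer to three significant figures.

Step 1: 75 μL + 150 μL = 225 μL total → factor 225/75 = 3
Step 2: 80 μL + 0.56 mL = 640 μL total → factor 640/80 = 8
Step 3: 55 μL + 4500 μL = 4555 μL total → factor 4555/55 = 82.818
Step 4: 300 μL brought to 3000 μL → factor 3000/300 = 10
Dilution factor through solution 4 = 3 × 8 × 82.818 × 10 = 19876
[solution 4] = 3.00 μM / 19876 = 0.0001509 μM = 0.151 nM

0.151 nM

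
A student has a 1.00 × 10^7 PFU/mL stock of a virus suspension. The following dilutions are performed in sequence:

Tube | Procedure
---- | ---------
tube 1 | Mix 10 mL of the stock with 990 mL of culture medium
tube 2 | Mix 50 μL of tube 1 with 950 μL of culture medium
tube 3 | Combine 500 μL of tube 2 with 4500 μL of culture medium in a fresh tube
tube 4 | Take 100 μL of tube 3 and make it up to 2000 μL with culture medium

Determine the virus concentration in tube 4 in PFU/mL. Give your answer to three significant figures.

25.0 PFU/mL

Step 1: 10 mL + 990 mL = 1000 mL total → factor 1000/10 = 100
Step 2: 50 μL + 950 μL = 1000 μL total → factor 1000/50 = 20
Step 3: 500 μL + 4500 μL = 5000 μL total → factor 5000/500 = 10
Step 4: 100 μL brought to 2000 μL → factor 2000/100 = 20
Overall dilution factor = 100 × 20 × 10 × 20 = 4 × 10^5
Final = 1.00 × 10^7 PFU/mL / 4 × 10^5 = 25.0 PFU/mL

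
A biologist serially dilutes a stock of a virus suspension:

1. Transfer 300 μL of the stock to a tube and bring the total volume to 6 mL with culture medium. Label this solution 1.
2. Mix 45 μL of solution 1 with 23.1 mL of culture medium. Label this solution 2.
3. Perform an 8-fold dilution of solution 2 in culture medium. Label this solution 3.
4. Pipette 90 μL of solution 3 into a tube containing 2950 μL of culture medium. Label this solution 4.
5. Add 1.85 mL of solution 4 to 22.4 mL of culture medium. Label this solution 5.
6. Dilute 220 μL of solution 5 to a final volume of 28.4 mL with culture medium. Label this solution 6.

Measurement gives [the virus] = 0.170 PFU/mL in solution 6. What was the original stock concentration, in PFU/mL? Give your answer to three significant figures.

8.00 × 10^8 PFU/mL

Step 1: 300 μL brought to 6 mL → factor 6000/300 = 20
Step 2: 45 μL + 23.1 mL = 23145 μL total → factor 23145/45 = 514.33
Step 3: 8-fold → factor 8
Step 4: 90 μL + 2950 μL = 3040 μL total → factor 3040/90 = 33.778
Step 5: 1.85 mL + 22.4 mL = 24.25 mL total → factor 24.25/1.85 = 13.108
Step 6: 220 μL brought to 28.4 mL → factor 28400/220 = 129.09
Overall dilution factor = 20 × 514.33 × 8 × 33.778 × 13.108 × 129.09 = 4.7036 × 10^9
Stock = 0.170 PFU/mL × 4.7036 × 10^9 = 8.00 × 10^8 PFU/mL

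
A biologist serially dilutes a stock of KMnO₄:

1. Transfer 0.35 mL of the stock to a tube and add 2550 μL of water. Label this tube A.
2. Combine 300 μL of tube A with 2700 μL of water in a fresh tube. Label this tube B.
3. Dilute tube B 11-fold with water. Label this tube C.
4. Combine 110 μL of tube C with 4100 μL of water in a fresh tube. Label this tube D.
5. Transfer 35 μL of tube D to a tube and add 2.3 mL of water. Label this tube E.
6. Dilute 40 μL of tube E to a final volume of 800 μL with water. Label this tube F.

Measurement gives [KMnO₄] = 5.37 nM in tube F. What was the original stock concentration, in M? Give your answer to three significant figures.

Step 1: 0.35 mL + 2550 μL = 2.9 mL total → factor 2.9/0.35 = 8.2857
Step 2: 300 μL + 2700 μL = 3000 μL total → factor 3000/300 = 10
Step 3: 11-fold → factor 11
Step 4: 110 μL + 4100 μL = 4210 μL total → factor 4210/110 = 38.273
Step 5: 35 μL + 2.3 mL = 2335 μL total → factor 2335/35 = 66.714
Step 6: 40 μL brought to 800 μL → factor 800/40 = 20
Overall dilution factor = 8.2857 × 10 × 11 × 38.273 × 66.714 × 20 = 4.6544 × 10^7
Stock = 5.37 nM × 4.6544 × 10^7 = 2.499 × 10^8 nM = 0.250 M

0.250 M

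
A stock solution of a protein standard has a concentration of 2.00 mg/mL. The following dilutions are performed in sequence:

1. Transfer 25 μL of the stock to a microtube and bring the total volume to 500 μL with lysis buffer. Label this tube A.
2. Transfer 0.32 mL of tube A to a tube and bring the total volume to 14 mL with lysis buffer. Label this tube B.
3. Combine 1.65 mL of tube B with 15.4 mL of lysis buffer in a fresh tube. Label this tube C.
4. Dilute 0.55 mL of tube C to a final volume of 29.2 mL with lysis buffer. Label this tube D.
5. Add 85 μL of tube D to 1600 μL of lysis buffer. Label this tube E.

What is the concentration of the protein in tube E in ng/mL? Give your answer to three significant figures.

0.210 ng/mL

Step 1: 25 μL brought to 500 μL → factor 500/25 = 20
Step 2: 0.32 mL brought to 14 mL → factor 14/0.32 = 43.75
Step 3: 1.65 mL + 15.4 mL = 17.05 mL total → factor 17.05/1.65 = 10.333
Step 4: 0.55 mL brought to 29.2 mL → factor 29.2/0.55 = 53.091
Step 5: 85 μL + 1600 μL = 1685 μL total → factor 1685/85 = 19.824
Overall dilution factor = 20 × 43.75 × 10.333 × 53.091 × 19.824 = 9.5159 × 10^6
Final = 2.00 mg/mL / 9.5159 × 10^6 = 2.102 × 10^-7 mg/mL = 0.210 ng/mL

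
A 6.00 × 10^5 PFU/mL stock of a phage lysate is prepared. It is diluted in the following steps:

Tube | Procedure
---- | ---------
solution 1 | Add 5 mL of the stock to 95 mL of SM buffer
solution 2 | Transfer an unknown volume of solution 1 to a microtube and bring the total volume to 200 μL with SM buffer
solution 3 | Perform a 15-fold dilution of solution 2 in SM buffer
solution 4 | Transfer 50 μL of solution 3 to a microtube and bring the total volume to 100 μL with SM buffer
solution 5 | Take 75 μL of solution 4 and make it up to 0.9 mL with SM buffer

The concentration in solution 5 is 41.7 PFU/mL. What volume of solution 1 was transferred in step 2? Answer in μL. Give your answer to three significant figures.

Step 1: 5 mL + 95 mL = 100 mL total → factor 100/5 = 20
Step 2: v brought to 200 μL → factor = 200 μL/v
Step 3: 15-fold → factor 15
Step 4: 50 μL brought to 100 μL → factor 100/50 = 2
Step 5: 75 μL brought to 0.9 mL → factor 900/75 = 12
Product of known-step factors = 7200
Overall factor = 6.00 × 10^5 PFU/mL / (41.7 PFU/mL) = 14388
Step-2 factor = 14388 / 7200 = 1.9984
v = 200 μL / 1.9984 = 100 μL

100 μL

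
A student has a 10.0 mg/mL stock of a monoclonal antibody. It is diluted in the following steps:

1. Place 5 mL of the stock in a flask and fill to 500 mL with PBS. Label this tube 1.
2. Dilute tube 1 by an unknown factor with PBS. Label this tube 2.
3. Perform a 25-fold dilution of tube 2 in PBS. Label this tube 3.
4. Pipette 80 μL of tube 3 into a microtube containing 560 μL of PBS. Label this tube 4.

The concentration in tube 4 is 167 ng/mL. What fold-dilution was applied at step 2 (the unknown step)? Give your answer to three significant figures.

Step 1: 5 mL brought to 500 mL → factor 500/5 = 100
Step 2: unknown factor x
Step 3: 25-fold → factor 25
Step 4: 80 μL + 560 μL = 640 μL total → factor 640/80 = 8
Product of known-step factors = 20000
Overall factor = 10.0 mg/mL / (167 ng/mL) = 59880
x = 59880 / 20000 = 2.99

2.99-fold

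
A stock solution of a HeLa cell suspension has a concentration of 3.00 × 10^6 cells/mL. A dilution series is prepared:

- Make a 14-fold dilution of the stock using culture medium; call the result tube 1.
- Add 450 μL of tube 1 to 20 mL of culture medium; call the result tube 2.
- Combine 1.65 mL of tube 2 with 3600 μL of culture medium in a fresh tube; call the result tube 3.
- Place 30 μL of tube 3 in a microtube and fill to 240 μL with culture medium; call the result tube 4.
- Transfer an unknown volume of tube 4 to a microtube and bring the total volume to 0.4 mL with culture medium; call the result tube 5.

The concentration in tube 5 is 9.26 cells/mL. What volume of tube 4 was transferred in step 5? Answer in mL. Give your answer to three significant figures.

Step 1: 14-fold → factor 14
Step 2: 450 μL + 20 mL = 20450 μL total → factor 20450/450 = 45.444
Step 3: 1.65 mL + 3600 μL = 5.25 mL total → factor 5.25/1.65 = 3.1818
Step 4: 30 μL brought to 240 μL → factor 240/30 = 8
Step 5: v brought to 0.4 mL → factor = 0.4 mL/v
Product of known-step factors = 16195
Overall factor = 3.00 × 10^6 cells/mL / (9.26 cells/mL) = 3.2397 × 10^5
Step-5 factor = 3.2397 × 10^5 / 16195 = 20.005
v = 0.4 mL / 20.005 = 0.0200 mL

0.0200 mL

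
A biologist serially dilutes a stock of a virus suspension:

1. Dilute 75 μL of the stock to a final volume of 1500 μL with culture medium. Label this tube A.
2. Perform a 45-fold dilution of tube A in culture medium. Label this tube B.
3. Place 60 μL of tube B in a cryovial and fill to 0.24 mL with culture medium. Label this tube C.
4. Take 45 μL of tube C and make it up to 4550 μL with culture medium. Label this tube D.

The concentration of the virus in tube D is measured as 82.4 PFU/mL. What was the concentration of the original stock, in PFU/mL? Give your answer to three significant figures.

Step 1: 75 μL brought to 1500 μL → factor 1500/75 = 20
Step 2: 45-fold → factor 45
Step 3: 60 μL brought to 0.24 mL → factor 240/60 = 4
Step 4: 45 μL brought to 4550 μL → factor 4550/45 = 101.11
Overall dilution factor = 20 × 45 × 4 × 101.11 = 3.64 × 10^5
Stock = 82.4 PFU/mL × 3.64 × 10^5 = 3.00 × 10^7 PFU/mL

3.00 × 10^7 PFU/mL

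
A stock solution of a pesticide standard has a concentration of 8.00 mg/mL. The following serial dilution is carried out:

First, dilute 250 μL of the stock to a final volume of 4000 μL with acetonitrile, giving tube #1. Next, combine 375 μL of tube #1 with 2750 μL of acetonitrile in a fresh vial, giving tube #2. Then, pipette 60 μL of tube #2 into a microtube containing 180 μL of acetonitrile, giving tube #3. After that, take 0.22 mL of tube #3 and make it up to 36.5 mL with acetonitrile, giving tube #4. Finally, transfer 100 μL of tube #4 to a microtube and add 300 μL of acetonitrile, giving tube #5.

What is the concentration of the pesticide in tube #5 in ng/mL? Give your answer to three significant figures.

22.6 ng/mL

Step 1: 250 μL brought to 4000 μL → factor 4000/250 = 16
Step 2: 375 μL + 2750 μL = 3125 μL total → factor 3125/375 = 8.3333
Step 3: 60 μL + 180 μL = 240 μL total → factor 240/60 = 4
Step 4: 0.22 mL brought to 36.5 mL → factor 36.5/0.22 = 165.91
Step 5: 100 μL + 300 μL = 400 μL total → factor 400/100 = 4
Overall dilution factor = 16 × 8.3333 × 4 × 165.91 × 4 = 3.5394 × 10^5
Final = 8.00 mg/mL / 3.5394 × 10^5 = 2.260 × 10^-5 mg/mL = 22.6 ng/mL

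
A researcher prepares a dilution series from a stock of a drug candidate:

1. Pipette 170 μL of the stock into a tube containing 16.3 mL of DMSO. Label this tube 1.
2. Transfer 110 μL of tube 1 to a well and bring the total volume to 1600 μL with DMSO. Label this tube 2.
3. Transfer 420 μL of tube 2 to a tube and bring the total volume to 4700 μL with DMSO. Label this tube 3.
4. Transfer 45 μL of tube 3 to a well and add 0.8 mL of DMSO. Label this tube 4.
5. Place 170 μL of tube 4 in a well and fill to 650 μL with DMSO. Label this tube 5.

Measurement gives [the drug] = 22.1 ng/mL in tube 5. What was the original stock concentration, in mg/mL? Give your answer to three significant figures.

25.0 mg/mL

Step 1: 170 μL + 16.3 mL = 16470 μL total → factor 16470/170 = 96.882
Step 2: 110 μL brought to 1600 μL → factor 1600/110 = 14.545
Step 3: 420 μL brought to 4700 μL → factor 4700/420 = 11.19
Step 4: 45 μL + 0.8 mL = 845 μL total → factor 845/45 = 18.778
Step 5: 170 μL brought to 650 μL → factor 650/170 = 3.8235
Overall dilution factor = 96.882 × 14.545 × 11.19 × 18.778 × 3.8235 = 1.1322 × 10^6
Stock = 22.1 ng/mL × 1.1322 × 10^6 = 2.502 × 10^7 ng/mL = 25.0 mg/mL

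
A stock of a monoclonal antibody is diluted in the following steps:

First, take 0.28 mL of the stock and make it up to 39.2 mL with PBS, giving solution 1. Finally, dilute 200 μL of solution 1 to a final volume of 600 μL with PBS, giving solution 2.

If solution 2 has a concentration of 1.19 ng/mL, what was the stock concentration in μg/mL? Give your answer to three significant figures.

0.500 μg/mL

Step 1: 0.28 mL brought to 39.2 mL → factor 39.2/0.28 = 140
Step 2: 200 μL brought to 600 μL → factor 600/200 = 3
Overall dilution factor = 140 × 3 = 420
Stock = 1.19 ng/mL × 420 = 499.8 ng/mL = 0.500 μg/mL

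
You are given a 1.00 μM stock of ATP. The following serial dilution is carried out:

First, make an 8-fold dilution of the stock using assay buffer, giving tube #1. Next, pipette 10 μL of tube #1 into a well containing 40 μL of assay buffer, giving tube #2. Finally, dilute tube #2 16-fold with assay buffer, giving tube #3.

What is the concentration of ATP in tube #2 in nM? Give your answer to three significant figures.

Step 1: 8-fold → factor 8
Step 2: 10 μL + 40 μL = 50 μL total → factor 50/10 = 5
Dilution factor through tube #2 = 8 × 5 = 40
[tube #2] = 1.00 μM / 40 = 0.02500 μM = 25.0 nM

25.0 nM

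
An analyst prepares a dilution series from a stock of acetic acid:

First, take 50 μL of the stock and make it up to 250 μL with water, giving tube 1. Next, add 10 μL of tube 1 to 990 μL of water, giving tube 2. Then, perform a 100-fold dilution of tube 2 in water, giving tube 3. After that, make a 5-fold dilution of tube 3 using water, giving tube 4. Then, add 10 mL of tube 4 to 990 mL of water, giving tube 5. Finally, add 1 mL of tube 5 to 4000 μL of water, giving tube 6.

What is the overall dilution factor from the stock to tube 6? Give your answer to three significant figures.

Step 1: 50 μL brought to 250 μL → factor 250/50 = 5
Step 2: 10 μL + 990 μL = 1000 μL total → factor 1000/10 = 100
Step 3: 100-fold → factor 100
Step 4: 5-fold → factor 5
Step 5: 10 mL + 990 mL = 1000 mL total → factor 1000/10 = 100
Step 6: 1 mL + 4000 μL = 5 mL total → factor 5/1 = 5
Overall dilution factor = 5 × 100 × 100 × 5 × 100 × 5 = 1.25 × 10^8

1.25 × 10^8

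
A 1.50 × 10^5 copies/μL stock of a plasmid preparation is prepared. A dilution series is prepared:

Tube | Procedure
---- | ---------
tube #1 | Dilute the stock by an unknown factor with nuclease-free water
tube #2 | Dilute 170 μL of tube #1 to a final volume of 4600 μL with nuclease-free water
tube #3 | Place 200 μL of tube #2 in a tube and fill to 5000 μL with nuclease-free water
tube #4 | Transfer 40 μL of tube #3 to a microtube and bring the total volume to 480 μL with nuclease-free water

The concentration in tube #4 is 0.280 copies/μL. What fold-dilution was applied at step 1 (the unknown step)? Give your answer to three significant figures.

Step 1: unknown factor x
Step 2: 170 μL brought to 4600 μL → factor 4600/170 = 27.059
Step 3: 200 μL brought to 5000 μL → factor 5000/200 = 25
Step 4: 40 μL brought to 480 μL → factor 480/40 = 12
Product of known-step factors = 8117.6
Overall factor = 1.50 × 10^5 copies/μL / (0.280 copies/μL) = 5.3571 × 10^5
x = 5.3571 × 10^5 / 8117.6 = 66.0

66.0-fold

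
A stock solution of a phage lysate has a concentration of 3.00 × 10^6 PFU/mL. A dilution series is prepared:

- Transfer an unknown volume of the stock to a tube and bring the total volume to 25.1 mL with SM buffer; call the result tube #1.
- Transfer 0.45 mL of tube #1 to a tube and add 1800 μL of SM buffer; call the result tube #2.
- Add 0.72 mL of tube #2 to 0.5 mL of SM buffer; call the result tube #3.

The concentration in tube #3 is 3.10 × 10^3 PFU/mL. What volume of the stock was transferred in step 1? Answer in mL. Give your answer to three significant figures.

Step 1: v brought to 25.1 mL → factor = 25.1 mL/v
Step 2: 0.45 mL + 1800 μL = 2.25 mL total → factor 2.25/0.45 = 5
Step 3: 0.72 mL + 0.5 mL = 1.22 mL total → factor 1.22/0.72 = 1.6944
Product of known-step factors = 8.4722
Overall factor = 3.00 × 10^6 PFU/mL / (3.10 × 10^3 PFU/mL) = 967.74
Step-1 factor = 967.74 / 8.4722 = 114.23
v = 25.1 mL / 114.23 = 0.220 mL

0.220 mL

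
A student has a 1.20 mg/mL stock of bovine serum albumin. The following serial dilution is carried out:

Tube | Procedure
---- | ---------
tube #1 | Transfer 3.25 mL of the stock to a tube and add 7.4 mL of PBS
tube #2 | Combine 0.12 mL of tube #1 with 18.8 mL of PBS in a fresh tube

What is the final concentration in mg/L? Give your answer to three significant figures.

Step 1: 3.25 mL + 7.4 mL = 10.65 mL total → factor 10.65/3.25 = 3.2769
Step 2: 0.12 mL + 18.8 mL = 18.92 mL total → factor 18.92/0.12 = 157.67
Overall dilution factor = 3.2769 × 157.67 = 516.66
Final = 1.20 mg/mL / 516.66 = 0.002323 mg/mL = 2.32 mg/L

2.32 mg/L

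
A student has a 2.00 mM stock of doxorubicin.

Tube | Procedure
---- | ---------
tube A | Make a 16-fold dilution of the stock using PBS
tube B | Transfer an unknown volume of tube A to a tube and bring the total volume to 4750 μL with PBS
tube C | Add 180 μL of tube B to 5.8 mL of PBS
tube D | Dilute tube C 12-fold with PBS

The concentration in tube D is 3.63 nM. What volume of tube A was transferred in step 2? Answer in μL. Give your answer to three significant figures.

Step 1: 16-fold → factor 16
Step 2: v brought to 4750 μL → factor = 4750 μL/v
Step 3: 180 μL + 5.8 mL = 5980 μL total → factor 5980/180 = 33.222
Step 4: 12-fold → factor 12
Product of known-step factors = 6378.7
Overall factor = 2.00 mM / (3.63 nM) = 5.5096 × 10^5
Step-2 factor = 5.5096 × 10^5 / 6378.7 = 86.376
v = 4750 μL / 86.376 = 55.0 μL

55.0 μL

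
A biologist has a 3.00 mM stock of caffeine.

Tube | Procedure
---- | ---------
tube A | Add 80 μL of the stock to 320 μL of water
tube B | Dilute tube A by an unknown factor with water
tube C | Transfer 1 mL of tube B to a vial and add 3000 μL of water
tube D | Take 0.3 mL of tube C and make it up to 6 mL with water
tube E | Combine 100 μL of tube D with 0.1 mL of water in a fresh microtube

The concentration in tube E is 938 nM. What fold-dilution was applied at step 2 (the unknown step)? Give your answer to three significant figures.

4.00-fold

Step 1: 80 μL + 320 μL = 400 μL total → factor 400/80 = 5
Step 2: unknown factor x
Step 3: 1 mL + 3000 μL = 4 mL total → factor 4/1 = 4
Step 4: 0.3 mL brought to 6 mL → factor 6/0.3 = 20
Step 5: 100 μL + 0.1 mL = 200 μL total → factor 200/100 = 2
Product of known-step factors = 800
Overall factor = 3.00 mM / (938 nM) = 3198.3
x = 3198.3 / 800 = 4.00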